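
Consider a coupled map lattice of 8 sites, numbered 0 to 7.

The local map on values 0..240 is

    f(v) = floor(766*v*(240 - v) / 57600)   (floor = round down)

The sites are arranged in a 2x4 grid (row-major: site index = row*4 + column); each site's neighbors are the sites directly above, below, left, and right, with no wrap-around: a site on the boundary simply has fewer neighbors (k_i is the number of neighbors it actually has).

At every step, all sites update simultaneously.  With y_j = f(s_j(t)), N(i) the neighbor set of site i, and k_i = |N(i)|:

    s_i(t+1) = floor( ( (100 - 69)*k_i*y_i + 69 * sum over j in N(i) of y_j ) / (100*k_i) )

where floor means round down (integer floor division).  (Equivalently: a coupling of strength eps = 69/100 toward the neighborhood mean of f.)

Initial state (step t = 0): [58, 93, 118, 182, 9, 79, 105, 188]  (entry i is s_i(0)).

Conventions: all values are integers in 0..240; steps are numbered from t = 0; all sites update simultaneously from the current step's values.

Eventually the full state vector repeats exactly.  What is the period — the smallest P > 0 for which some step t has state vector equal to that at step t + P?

Simulating step by step:
t=0: [58, 93, 118, 182, 9, 79, 105, 188]
t=1: [115, 171, 176, 154, 114, 143, 170, 153]
t=2: [178, 168, 158, 167, 188, 173, 166, 170]
t=3: [145, 158, 164, 164, 143, 151, 161, 161]
t=4: [179, 174, 167, 166, 181, 175, 170, 167]
t=5: [146, 152, 159, 162, 146, 150, 158, 160]
t=6: [180, 177, 171, 169, 180, 177, 172, 170]
t=7: [144, 148, 154, 157, 144, 148, 154, 157]
t=8: [182, 180, 176, 174, 182, 180, 176, 174]
t=9: [141, 143, 148, 150, 141, 143, 148, 150]
t=10: [184, 183, 181, 179, 184, 183, 181, 179]
t=11: [137, 138, 141, 143, 137, 138, 141, 143]
t=12: [187, 186, 185, 184, 187, 186, 185, 184]
t=13: [131, 133, 135, 136, 131, 133, 135, 136]
t=14: [189, 188, 188, 188, 189, 188, 188, 188]
t=15: [128, 129, 130, 130, 128, 129, 130, 130]
t=16: [190, 190, 190, 190, 190, 190, 190, 190]
t=17: [126, 126, 126, 126, 126, 126, 126, 126]
t=18: [191, 191, 191, 191, 191, 191, 191, 191]
t=19: [124, 124, 124, 124, 124, 124, 124, 124]
t=20: [191, 191, 191, 191, 191, 191, 191, 191]

Answer: 2
Key observation: The state at step 18, [191, 191, 191, 191, 191, 191, 191, 191], reappears at step 20 — and no state repeats earlier — so the cycle the system enters has period 2.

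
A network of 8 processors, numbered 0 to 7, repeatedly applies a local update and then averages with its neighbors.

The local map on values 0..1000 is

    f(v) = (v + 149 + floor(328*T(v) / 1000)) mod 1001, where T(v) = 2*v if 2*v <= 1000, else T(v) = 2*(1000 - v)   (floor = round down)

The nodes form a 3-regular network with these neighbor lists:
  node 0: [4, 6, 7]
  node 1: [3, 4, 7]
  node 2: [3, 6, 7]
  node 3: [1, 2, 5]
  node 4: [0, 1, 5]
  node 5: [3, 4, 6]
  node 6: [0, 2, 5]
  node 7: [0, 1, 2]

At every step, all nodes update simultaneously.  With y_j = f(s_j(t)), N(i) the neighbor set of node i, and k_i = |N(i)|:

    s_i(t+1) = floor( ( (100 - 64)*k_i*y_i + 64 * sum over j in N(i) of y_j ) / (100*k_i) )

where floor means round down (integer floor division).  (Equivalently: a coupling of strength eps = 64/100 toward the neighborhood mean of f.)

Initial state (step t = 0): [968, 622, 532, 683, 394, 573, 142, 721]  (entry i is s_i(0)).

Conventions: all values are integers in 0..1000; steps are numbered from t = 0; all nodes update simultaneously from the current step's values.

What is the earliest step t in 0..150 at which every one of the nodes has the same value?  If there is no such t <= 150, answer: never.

Simulating step by step:
t=0: [968, 622, 532, 683, 394, 573, 142, 721]  (not all equal)
t=1: [312, 196, 456, 228, 321, 261, 378, 262]  (not all equal)
t=2: [673, 551, 726, 607, 611, 631, 737, 645]  (not all equal)
t=3: [33, 368, 39, 232, 229, 25, 43, 239]  (not all equal)
t=4: [348, 615, 353, 439, 435, 341, 208, 446]  (not all equal)
t=5: [740, 566, 744, 626, 622, 733, 640, 633]  (not all equal)
t=6: [34, 371, 34, 244, 243, 32, 45, 245]  (not all equal)
t=7: [357, 628, 357, 448, 447, 355, 210, 449]  (not all equal)
t=8: [752, 577, 752, 639, 639, 750, 651, 641]  (not all equal)
t=9: [38, 15, 38, 35, 35, 37, 49, 35]  (not all equal)
t=10: [212, 194, 212, 200, 200, 212, 217, 201]  (not all equal)
t=11: [493, 476, 493, 486, 486, 493, 502, 486]  (not all equal)
t=12: [962, 947, 962, 954, 954, 962, 969, 954]  (not all equal)
t=13: [133, 130, 133, 132, 132, 133, 135, 132]  (not all equal)
t=14: [368, 365, 368, 367, 367, 368, 370, 367]  (not all equal)
t=15: [757, 754, 757, 756, 756, 757, 759, 756]  (not all equal)
t=16: [64, 63, 64, 63, 63, 64, 64, 63]  (not all equal)
t=17: [253, 253, 253, 253, 253, 253, 254, 253]  (not all equal)
t=18: [567, 567, 567, 567, 567, 567, 567, 567]  (all equal)

Answer: 18
Key observation: Synchronization is absorbing here: once all nodes are equal they stay equal, and step 18 is the first all-equal step.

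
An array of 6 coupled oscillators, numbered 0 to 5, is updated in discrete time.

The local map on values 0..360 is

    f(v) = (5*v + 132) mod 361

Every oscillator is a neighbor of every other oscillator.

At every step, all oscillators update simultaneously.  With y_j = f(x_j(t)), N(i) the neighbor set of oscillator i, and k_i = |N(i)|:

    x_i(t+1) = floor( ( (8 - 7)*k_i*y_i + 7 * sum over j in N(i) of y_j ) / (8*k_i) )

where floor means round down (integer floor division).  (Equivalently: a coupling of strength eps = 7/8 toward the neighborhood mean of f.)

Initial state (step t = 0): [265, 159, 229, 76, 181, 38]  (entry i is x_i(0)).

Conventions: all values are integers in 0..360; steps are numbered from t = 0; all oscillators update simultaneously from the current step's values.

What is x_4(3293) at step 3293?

Answer: x_4(3293) = 214
Key observation: The state at step 7, [233, 233, 233, 233, 233, 233], reappears at step 16: the system is in a cycle of period 9 from step 7 on.  Therefore the state at step 3293 equals the state at step 7 + ((3293 - 7) mod 9) = 8, which is [214, 214, 214, 214, 214, 214].

Derivation:
t=0: [265, 159, 229, 76, 181, 38]
t=1: [209, 199, 200, 202, 194, 193]
t=2: [44, 46, 46, 45, 47, 48]
t=3: [109, 127, 127, 109, 127, 126]
t=4: [125, 138, 138, 125, 138, 139]
t=5: [81, 78, 78, 81, 78, 77]
t=6: [164, 165, 165, 164, 165, 165]
t=7: [233, 233, 233, 233, 233, 233]
t=8: [214, 214, 214, 214, 214, 214]
t=9: [119, 119, 119, 119, 119, 119]
t=10: [5, 5, 5, 5, 5, 5]
t=11: [157, 157, 157, 157, 157, 157]
t=12: [195, 195, 195, 195, 195, 195]
t=13: [24, 24, 24, 24, 24, 24]
t=14: [252, 252, 252, 252, 252, 252]
t=15: [309, 309, 309, 309, 309, 309]
t=16: [233, 233, 233, 233, 233, 233]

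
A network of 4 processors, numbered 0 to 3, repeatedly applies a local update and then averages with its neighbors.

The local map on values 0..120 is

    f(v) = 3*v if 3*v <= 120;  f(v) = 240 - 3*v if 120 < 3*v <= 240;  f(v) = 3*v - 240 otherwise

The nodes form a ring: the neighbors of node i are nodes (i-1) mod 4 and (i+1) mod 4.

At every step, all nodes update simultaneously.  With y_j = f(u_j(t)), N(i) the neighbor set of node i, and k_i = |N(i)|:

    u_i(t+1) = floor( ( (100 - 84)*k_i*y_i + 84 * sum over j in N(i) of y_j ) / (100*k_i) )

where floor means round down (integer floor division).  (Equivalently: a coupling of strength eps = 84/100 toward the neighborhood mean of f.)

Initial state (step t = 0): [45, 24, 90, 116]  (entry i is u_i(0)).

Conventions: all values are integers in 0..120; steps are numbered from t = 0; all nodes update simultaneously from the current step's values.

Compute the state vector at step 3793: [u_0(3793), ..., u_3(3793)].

Simulating step by step:
t=0: [45, 24, 90, 116]
t=1: [92, 68, 80, 73]
t=2: [29, 20, 23, 18]
t=3: [61, 75, 58, 74]
t=4: [22, 54, 24, 54]
t=5: [76, 70, 77, 70]
t=6: [27, 13, 26, 13]
t=7: [45, 73, 45, 73]
t=8: [34, 91, 34, 91]
t=9: [44, 90, 44, 90]
t=10: [42, 95, 42, 95]
t=11: [56, 102, 56, 102]
t=12: [66, 71, 66, 71]
t=13: [29, 39, 29, 39]
t=14: [112, 91, 112, 91]
t=15: [43, 85, 43, 85]
t=16: [30, 95, 30, 95]
t=17: [52, 82, 52, 82]
t=18: [18, 71, 18, 71]
t=19: [31, 49, 31, 49]
t=20: [93, 93, 93, 93]
t=21: [39, 39, 39, 39]
t=22: [117, 117, 117, 117]
t=23: [111, 111, 111, 111]
t=24: [93, 93, 93, 93]

Answer: [39, 39, 39, 39]
Key observation: The state at step 20, [93, 93, 93, 93], reappears at step 24: the system is in a cycle of period 4 from step 20 on.  Therefore the state at step 3793 equals the state at step 20 + ((3793 - 20) mod 4) = 21, which is [39, 39, 39, 39].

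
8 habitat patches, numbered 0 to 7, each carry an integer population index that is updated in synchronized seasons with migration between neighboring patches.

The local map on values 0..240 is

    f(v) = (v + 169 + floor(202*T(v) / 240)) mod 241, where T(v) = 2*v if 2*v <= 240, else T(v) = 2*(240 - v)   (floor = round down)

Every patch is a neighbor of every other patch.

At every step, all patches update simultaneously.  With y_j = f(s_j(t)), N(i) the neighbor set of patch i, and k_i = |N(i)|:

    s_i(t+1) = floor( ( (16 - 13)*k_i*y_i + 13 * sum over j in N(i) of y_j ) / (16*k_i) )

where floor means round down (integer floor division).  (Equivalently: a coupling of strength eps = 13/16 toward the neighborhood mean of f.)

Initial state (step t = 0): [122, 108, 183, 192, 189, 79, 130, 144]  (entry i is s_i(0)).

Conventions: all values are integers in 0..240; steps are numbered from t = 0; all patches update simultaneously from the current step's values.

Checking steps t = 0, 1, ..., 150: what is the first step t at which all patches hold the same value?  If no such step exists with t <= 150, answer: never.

Simulating step by step:
t=0: [122, 108, 183, 192, 189, 79, 130, 144]  (not all equal)
t=1: [140, 155, 154, 154, 154, 149, 140, 156]  (not all equal)
t=2: [229, 228, 228, 228, 228, 228, 229, 228]  (not all equal)
t=3: [175, 175, 175, 175, 175, 175, 175, 175]  (all equal)

Answer: 3
Key observation: Synchronization is absorbing here: once all patches are equal they stay equal, and step 3 is the first all-equal step.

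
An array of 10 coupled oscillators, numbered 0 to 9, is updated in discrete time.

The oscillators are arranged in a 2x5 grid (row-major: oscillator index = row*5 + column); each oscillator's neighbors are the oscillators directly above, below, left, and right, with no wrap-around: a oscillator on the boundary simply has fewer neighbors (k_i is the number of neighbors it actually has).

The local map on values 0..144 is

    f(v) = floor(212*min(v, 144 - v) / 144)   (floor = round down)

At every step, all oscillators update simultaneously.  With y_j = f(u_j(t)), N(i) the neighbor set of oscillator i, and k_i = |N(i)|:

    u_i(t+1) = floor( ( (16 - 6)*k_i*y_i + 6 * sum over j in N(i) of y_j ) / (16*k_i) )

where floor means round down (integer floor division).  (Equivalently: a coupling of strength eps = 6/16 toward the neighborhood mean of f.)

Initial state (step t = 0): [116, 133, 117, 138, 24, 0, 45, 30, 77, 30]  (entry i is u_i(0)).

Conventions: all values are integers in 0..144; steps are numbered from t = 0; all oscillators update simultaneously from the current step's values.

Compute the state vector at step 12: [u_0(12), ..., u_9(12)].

Simulating step by step:
t=0: [116, 133, 117, 138, 24, 0, 45, 30, 77, 30]
t=1: [28, 28, 32, 26, 31, 20, 48, 52, 73, 52]
t=2: [38, 45, 48, 48, 49, 38, 62, 75, 88, 75]
t=3: [57, 68, 73, 71, 77, 61, 84, 93, 85, 92]
t=4: [87, 96, 99, 101, 95, 87, 88, 81, 85, 82]
t=5: [80, 72, 69, 67, 73, 82, 81, 86, 84, 86]
t=6: [95, 102, 99, 97, 99, 91, 92, 88, 88, 89]
t=7: [71, 64, 67, 69, 69, 76, 75, 79, 80, 77]
t=8: [101, 96, 97, 99, 100, 100, 99, 96, 95, 97]
t=9: [64, 68, 68, 66, 65, 64, 66, 69, 70, 68]
t=10: [95, 98, 99, 97, 96, 94, 97, 100, 101, 99]
t=11: [71, 67, 66, 68, 69, 72, 68, 64, 64, 66]
t=12: [103, 98, 97, 99, 100, 104, 99, 95, 95, 97]

Answer: [103, 98, 97, 99, 100, 104, 99, 95, 95, 97]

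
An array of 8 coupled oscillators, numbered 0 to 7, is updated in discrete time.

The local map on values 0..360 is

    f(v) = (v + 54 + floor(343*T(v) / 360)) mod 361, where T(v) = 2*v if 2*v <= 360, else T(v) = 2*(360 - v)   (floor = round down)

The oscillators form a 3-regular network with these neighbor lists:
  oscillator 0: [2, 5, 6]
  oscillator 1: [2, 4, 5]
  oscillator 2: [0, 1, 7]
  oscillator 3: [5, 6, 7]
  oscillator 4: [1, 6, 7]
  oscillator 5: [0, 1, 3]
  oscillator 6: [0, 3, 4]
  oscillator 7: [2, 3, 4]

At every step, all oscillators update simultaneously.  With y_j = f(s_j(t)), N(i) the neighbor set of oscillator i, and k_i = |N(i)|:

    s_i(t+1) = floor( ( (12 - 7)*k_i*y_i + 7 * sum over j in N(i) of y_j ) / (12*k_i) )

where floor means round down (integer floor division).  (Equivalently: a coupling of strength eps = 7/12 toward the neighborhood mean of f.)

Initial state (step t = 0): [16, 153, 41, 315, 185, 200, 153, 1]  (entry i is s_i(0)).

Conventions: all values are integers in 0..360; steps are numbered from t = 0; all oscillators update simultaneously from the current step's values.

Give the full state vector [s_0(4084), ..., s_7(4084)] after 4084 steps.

Simulating step by step:
t=0: [16, 153, 41, 315, 185, 200, 153, 1]
t=1: [140, 170, 129, 114, 152, 146, 135, 116]
t=2: [93, 139, 89, 55, 114, 108, 85, 56]
t=3: [255, 106, 253, 190, 129, 125, 234, 196]
t=4: [134, 52, 129, 168, 99, 92, 151, 165]
t=5: [135, 227, 117, 196, 240, 224, 172, 186]
t=6: [113, 143, 104, 196, 178, 162, 166, 164]
t=7: [143, 186, 206, 182, 175, 132, 156, 219]
t=8: [125, 178, 176, 167, 187, 135, 162, 193]
t=9: [111, 184, 176, 162, 199, 121, 154, 199]
t=10: [81, 175, 167, 142, 189, 94, 131, 192]
t=11: [232, 222, 209, 161, 179, 251, 147, 180]
t=12: [159, 181, 187, 161, 188, 161, 155, 199]
t=13: [163, 201, 197, 164, 194, 169, 161, 194]
t=14: [174, 195, 193, 176, 193, 179, 171, 195]
t=15: [200, 204, 202, 202, 200, 206, 196, 203]
t=16: [196, 194, 195, 196, 196, 194, 198, 195]
t=17: [201, 202, 202, 201, 201, 202, 200, 201]
t=18: [196, 196, 196, 196, 196, 196, 196, 196]
t=19: [201, 201, 201, 201, 201, 201, 201, 201]
t=20: [196, 196, 196, 196, 196, 196, 196, 196]

Answer: [196, 196, 196, 196, 196, 196, 196, 196]
Key observation: The state at step 18, [196, 196, 196, 196, 196, 196, 196, 196], reappears at step 20: the system is in a cycle of period 2 from step 18 on.  Therefore the state at step 4084 equals the state at step 18 + ((4084 - 18) mod 2) = 18, which is [196, 196, 196, 196, 196, 196, 196, 196].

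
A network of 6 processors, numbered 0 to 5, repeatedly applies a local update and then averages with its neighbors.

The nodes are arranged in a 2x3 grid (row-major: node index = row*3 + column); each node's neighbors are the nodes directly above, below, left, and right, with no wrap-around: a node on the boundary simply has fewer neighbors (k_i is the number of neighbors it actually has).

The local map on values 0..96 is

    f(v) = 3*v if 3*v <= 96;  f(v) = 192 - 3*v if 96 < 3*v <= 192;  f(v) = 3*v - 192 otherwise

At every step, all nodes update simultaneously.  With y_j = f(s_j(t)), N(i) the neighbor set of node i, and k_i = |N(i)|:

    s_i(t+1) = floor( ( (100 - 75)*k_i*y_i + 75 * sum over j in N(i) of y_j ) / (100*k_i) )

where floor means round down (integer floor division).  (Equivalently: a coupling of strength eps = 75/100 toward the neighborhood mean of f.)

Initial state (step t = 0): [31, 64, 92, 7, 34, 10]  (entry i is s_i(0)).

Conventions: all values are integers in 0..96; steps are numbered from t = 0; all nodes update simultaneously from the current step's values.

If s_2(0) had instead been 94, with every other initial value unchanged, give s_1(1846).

Simulating step by step:
t=0: [31, 64, 94, 7, 34, 10]
t=1: [31, 68, 33, 73, 35, 75]
t=2: [37, 71, 40, 74, 39, 75]
t=3: [39, 62, 38, 66, 39, 63]
t=4: [23, 58, 22, 57, 22, 58]
t=5: [31, 54, 30, 55, 30, 54]
t=6: [44, 75, 45, 75, 44, 75]
t=7: [39, 52, 39, 53, 39, 52]
t=8: [44, 65, 45, 64, 45, 65]
t=9: [16, 44, 16, 43, 15, 43]
t=10: [58, 50, 58, 50, 57, 50]
t=11: [36, 24, 36, 25, 36, 25]
t=12: [76, 81, 76, 81, 76, 81]
t=13: [47, 39, 47, 39, 47, 39]
t=14: [69, 57, 69, 57, 69, 57]
t=15: [19, 16, 19, 16, 19, 16]
t=16: [50, 54, 50, 54, 50, 54]
t=17: [33, 39, 33, 39, 33, 39]
t=18: [79, 88, 79, 88, 79, 88]
t=19: [65, 51, 65, 51, 65, 51]
t=20: [30, 12, 30, 12, 30, 12]
t=21: [49, 76, 49, 76, 49, 76]
t=22: [38, 42, 38, 42, 38, 42]
t=23: [69, 75, 69, 75, 69, 75]
t=24: [28, 19, 28, 19, 28, 19]
t=25: [63, 77, 63, 77, 63, 77]
t=26: [30, 12, 30, 12, 30, 12]

Answer: s_1(1846) = 42
Key observation: The state at step 20, [30, 12, 30, 12, 30, 12], reappears at step 26: the system is in a cycle of period 6 from step 20 on.  Therefore the state at step 1846 equals the state at step 20 + ((1846 - 20) mod 6) = 22, which is [38, 42, 38, 42, 38, 42].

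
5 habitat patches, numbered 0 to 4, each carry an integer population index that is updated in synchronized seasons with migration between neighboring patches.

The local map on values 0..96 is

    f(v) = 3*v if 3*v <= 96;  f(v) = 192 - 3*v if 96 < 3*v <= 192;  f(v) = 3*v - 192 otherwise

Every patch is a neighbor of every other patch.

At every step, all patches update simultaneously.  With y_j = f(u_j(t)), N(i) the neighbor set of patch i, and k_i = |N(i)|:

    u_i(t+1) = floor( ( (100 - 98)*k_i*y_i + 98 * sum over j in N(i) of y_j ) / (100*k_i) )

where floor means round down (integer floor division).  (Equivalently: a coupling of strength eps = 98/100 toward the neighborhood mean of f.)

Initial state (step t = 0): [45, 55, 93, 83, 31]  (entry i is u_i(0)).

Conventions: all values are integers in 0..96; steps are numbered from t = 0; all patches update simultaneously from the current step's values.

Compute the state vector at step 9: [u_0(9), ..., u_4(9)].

Answer: [35, 34, 34, 35, 34]

Derivation:
t=0: [45, 55, 93, 83, 31]
t=1: [65, 72, 59, 65, 57]
t=2: [15, 10, 12, 15, 11]
t=3: [36, 39, 38, 36, 38]
t=4: [78, 80, 80, 78, 80]
t=5: [46, 45, 45, 46, 45]
t=6: [56, 55, 55, 56, 55]
t=7: [26, 25, 25, 26, 25]
t=8: [75, 76, 76, 75, 76]
t=9: [35, 34, 34, 35, 34]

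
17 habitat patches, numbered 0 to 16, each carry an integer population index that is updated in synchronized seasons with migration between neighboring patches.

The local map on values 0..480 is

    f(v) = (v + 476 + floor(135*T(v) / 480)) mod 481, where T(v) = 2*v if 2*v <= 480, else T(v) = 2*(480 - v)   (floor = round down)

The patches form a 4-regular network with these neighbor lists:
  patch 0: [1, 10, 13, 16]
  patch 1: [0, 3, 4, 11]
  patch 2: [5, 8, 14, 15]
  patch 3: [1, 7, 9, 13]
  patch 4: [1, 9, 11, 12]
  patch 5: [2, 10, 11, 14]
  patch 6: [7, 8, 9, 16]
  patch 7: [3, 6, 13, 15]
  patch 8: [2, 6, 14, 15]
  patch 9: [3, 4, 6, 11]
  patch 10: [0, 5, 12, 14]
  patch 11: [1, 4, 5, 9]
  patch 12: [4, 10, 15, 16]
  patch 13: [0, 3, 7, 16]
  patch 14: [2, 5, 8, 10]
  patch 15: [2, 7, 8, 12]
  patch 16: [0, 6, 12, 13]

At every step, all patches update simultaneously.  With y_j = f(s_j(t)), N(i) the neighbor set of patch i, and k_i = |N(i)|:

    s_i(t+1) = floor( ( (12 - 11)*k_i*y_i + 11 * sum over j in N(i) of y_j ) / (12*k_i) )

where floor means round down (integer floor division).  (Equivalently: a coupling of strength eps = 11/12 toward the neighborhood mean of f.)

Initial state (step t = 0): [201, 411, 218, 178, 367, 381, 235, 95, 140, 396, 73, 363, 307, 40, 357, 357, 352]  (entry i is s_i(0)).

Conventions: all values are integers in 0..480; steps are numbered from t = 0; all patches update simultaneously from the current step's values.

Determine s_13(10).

Answer: s_13(10) = 470

Derivation:
t=0: [201, 411, 218, 178, 367, 381, 235, 95, 140, 396, 73, 363, 307, 40, 357, 357, 352]
t=1: [261, 364, 368, 270, 425, 331, 308, 266, 370, 376, 366, 433, 348, 266, 284, 284, 293]
t=2: [403, 417, 405, 402, 432, 422, 406, 387, 402, 422, 400, 430, 414, 383, 418, 410, 393]
t=3: [438, 447, 444, 440, 449, 445, 439, 439, 443, 447, 445, 450, 443, 437, 443, 440, 439]
t=4: [457, 458, 458, 458, 459, 459, 457, 456, 457, 459, 457, 460, 458, 456, 458, 457, 456]
t=5: [464, 465, 464, 464, 465, 465, 464, 464, 464, 465, 464, 465, 464, 464, 464, 464, 464]
t=6: [468, 468, 468, 468, 468, 468, 468, 468, 468, 468, 468, 468, 468, 468, 468, 468, 468]
t=7: [469, 469, 469, 469, 469, 469, 469, 469, 469, 469, 469, 469, 469, 469, 469, 469, 469]
t=8: [470, 470, 470, 470, 470, 470, 470, 470, 470, 470, 470, 470, 470, 470, 470, 470, 470]
t=9: [470, 470, 470, 470, 470, 470, 470, 470, 470, 470, 470, 470, 470, 470, 470, 470, 470]
t=10: [470, 470, 470, 470, 470, 470, 470, 470, 470, 470, 470, 470, 470, 470, 470, 470, 470]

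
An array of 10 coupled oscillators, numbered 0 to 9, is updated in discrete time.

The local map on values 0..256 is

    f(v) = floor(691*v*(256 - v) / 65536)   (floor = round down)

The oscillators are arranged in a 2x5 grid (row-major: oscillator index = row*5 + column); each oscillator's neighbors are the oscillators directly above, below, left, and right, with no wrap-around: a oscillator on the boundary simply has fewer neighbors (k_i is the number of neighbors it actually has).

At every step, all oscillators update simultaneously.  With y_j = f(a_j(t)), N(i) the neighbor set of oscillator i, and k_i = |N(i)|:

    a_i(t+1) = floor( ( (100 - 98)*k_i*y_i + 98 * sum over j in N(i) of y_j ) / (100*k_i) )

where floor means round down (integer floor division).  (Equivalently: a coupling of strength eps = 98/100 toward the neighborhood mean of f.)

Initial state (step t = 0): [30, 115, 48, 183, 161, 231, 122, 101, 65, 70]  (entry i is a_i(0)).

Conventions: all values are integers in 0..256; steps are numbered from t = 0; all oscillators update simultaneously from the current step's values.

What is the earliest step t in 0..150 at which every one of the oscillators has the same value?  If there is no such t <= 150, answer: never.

Simulating step by step:
t=0: [30, 115, 48, 183, 161, 231, 122, 101, 65, 70]  (not all equal)
t=1: [114, 117, 157, 132, 138, 120, 132, 136, 146, 145]  (not all equal)
t=2: [171, 168, 171, 167, 170, 171, 171, 168, 170, 169]  (not all equal)
t=3: [153, 153, 155, 153, 155, 153, 154, 153, 155, 154]  (not all equal)
t=4: [166, 165, 165, 165, 165, 165, 165, 165, 165, 165]  (not all equal)
t=5: [157, 157, 158, 158, 158, 157, 158, 158, 158, 158]  (not all equal)
t=6: [163, 163, 163, 163, 163, 163, 163, 163, 163, 163]  (all equal)

Answer: 6
Key observation: Synchronization is absorbing here: once all oscillators are equal they stay equal, and step 6 is the first all-equal step.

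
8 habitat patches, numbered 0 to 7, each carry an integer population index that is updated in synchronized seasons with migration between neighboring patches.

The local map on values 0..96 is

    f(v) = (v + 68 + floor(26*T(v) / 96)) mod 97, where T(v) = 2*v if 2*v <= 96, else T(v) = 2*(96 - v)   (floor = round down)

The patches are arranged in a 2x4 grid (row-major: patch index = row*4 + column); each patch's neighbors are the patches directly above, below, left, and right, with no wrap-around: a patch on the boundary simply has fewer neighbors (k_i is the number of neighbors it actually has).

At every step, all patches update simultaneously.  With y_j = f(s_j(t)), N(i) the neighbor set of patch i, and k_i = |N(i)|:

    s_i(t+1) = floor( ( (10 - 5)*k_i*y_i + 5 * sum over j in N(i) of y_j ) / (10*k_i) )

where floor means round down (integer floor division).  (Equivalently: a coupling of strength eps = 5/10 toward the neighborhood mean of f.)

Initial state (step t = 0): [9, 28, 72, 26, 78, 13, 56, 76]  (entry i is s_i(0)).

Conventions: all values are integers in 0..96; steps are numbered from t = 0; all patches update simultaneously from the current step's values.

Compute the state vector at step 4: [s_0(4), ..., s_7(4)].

Simulating step by step:
t=0: [9, 28, 72, 26, 78, 13, 56, 76]
t=1: [58, 44, 40, 33, 71, 64, 57, 43]
t=2: [47, 41, 34, 27, 52, 49, 44, 36]
t=3: [41, 35, 25, 18, 45, 42, 34, 25]
t=4: [33, 25, 28, 52, 37, 32, 20, 34]

Answer: [33, 25, 28, 52, 37, 32, 20, 34]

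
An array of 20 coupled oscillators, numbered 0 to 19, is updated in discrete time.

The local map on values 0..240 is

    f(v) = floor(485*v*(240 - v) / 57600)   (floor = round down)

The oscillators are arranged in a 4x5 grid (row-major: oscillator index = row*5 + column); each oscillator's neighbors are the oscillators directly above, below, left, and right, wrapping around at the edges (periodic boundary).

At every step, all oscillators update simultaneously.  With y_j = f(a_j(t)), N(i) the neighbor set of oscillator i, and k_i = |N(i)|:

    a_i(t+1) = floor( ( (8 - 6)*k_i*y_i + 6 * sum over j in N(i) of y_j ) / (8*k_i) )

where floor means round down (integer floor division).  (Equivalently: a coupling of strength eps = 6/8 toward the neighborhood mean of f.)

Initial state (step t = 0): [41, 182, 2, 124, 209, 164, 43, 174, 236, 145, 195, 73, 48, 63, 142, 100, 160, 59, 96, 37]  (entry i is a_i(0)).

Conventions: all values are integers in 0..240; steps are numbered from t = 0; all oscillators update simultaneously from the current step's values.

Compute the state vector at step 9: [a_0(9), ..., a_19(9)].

Answer: [121, 121, 121, 121, 121, 121, 121, 121, 121, 121, 121, 121, 121, 121, 121, 121, 121, 121, 121, 121]

Derivation:
t=0: [41, 182, 2, 124, 209, 164, 43, 174, 236, 145, 195, 73, 48, 63, 142, 100, 160, 59, 96, 37]
t=1: [85, 68, 74, 64, 82, 87, 90, 53, 81, 81, 100, 87, 90, 82, 93, 87, 101, 79, 97, 91]
t=2: [108, 107, 97, 105, 107, 112, 104, 102, 100, 110, 113, 114, 105, 112, 112, 114, 109, 111, 108, 113]
t=3: [119, 118, 118, 118, 119, 119, 119, 117, 118, 119, 120, 119, 119, 119, 120, 120, 119, 119, 119, 119]
t=4: [121, 121, 121, 121, 121, 121, 121, 121, 121, 121, 121, 121, 121, 121, 121, 121, 121, 121, 121, 121]
t=5: [121, 121, 121, 121, 121, 121, 121, 121, 121, 121, 121, 121, 121, 121, 121, 121, 121, 121, 121, 121]
t=6: [121, 121, 121, 121, 121, 121, 121, 121, 121, 121, 121, 121, 121, 121, 121, 121, 121, 121, 121, 121]
t=7: [121, 121, 121, 121, 121, 121, 121, 121, 121, 121, 121, 121, 121, 121, 121, 121, 121, 121, 121, 121]
t=8: [121, 121, 121, 121, 121, 121, 121, 121, 121, 121, 121, 121, 121, 121, 121, 121, 121, 121, 121, 121]
t=9: [121, 121, 121, 121, 121, 121, 121, 121, 121, 121, 121, 121, 121, 121, 121, 121, 121, 121, 121, 121]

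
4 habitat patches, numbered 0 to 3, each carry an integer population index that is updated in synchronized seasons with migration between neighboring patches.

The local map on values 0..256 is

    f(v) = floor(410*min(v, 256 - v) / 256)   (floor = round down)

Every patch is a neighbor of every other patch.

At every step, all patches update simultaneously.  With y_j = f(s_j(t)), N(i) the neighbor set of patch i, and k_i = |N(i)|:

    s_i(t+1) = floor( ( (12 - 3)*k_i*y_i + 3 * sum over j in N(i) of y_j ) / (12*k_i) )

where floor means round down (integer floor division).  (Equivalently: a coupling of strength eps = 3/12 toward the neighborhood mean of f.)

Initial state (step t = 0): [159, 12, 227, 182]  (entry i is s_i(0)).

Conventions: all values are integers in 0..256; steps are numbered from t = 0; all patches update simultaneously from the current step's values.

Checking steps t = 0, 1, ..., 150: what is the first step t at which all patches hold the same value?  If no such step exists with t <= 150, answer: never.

Answer: never
Key observation: The state at step 28 reappears at step 35 — the system is in a cycle of period 7 from step 28 on.  No step 0..35 is synchronized, and the cycle repeats forever, so no step up to 150 (or ever) has all patches equal.

Derivation:
t=0: [159, 12, 227, 182]  (not all equal)
t=1: [131, 40, 58, 106]  (not all equal)
t=2: [177, 86, 105, 156]  (not all equal)
t=3: [133, 140, 161, 155]  (not all equal)
t=4: [188, 181, 159, 165]  (not all equal)
t=5: [116, 124, 147, 140]  (not all equal)
t=6: [185, 193, 177, 185]  (not all equal)
t=7: [113, 104, 121, 113]  (not all equal)
t=8: [179, 170, 188, 179]  (not all equal)
t=9: [122, 132, 112, 122]  (not all equal)
t=10: [193, 195, 183, 193]  (not all equal)
t=11: [101, 99, 111, 101]  (not all equal)
t=12: [162, 160, 172, 162]  (not all equal)
t=13: [148, 150, 138, 148]  (not all equal)
t=14: [173, 171, 183, 173]  (not all equal)
t=15: [131, 133, 120, 131]  (not all equal)
t=16: [199, 196, 193, 199]  (not all equal)
t=17: [92, 95, 98, 92]  (not all equal)
t=18: [148, 151, 154, 148]  (not all equal)
t=19: [170, 168, 164, 170]  (not all equal)
t=20: [138, 140, 144, 138]  (not all equal)
t=21: [187, 185, 181, 187]  (not all equal)
t=22: [111, 113, 117, 111]  (not all equal)
t=23: [178, 180, 184, 178]  (not all equal)
t=24: [123, 121, 117, 123]  (not all equal)
t=25: [195, 193, 189, 195]  (not all equal)
t=26: [98, 100, 104, 98]  (not all equal)
t=27: [157, 159, 163, 157]  (not all equal)
t=28: [156, 154, 150, 156]  (not all equal)
t=29: [161, 163, 167, 161]  (not all equal)
t=30: [150, 148, 144, 150]  (not all equal)
t=31: [170, 172, 176, 170]  (not all equal)
t=32: [136, 134, 130, 136]  (not all equal)
t=33: [193, 195, 199, 193]  (not all equal)
t=34: [99, 97, 93, 99]  (not all equal)
t=35: [156, 154, 150, 156]  (not all equal)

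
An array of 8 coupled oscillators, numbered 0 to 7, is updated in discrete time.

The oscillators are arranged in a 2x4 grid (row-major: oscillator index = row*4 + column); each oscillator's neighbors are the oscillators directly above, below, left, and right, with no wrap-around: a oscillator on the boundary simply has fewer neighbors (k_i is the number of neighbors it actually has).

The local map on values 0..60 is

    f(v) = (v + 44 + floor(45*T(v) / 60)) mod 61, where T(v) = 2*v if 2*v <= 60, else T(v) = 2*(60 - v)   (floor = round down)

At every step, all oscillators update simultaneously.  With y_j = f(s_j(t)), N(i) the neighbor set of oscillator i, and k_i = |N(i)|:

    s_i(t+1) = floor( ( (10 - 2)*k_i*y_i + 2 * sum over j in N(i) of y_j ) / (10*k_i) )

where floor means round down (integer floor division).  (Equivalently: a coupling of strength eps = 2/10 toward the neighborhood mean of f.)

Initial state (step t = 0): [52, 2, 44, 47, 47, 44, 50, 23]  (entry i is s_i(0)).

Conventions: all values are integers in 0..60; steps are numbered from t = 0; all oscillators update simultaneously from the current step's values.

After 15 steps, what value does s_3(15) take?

Answer: s_3(15) = 48

Derivation:
t=0: [52, 2, 44, 47, 47, 44, 50, 23]
t=1: [47, 49, 50, 48, 49, 50, 47, 41]
t=2: [48, 48, 48, 49, 48, 48, 49, 51]
t=3: [49, 49, 48, 48, 49, 48, 48, 47]
t=4: [48, 48, 48, 49, 48, 48, 49, 49]
t=5: [49, 49, 48, 48, 49, 48, 48, 48]
t=6: [48, 48, 48, 49, 48, 48, 49, 49]
t=7: [49, 49, 48, 48, 49, 48, 48, 48]
t=8: [48, 48, 48, 49, 48, 48, 49, 49]
t=9: [49, 49, 48, 48, 49, 48, 48, 48]
t=10: [48, 48, 48, 49, 48, 48, 49, 49]
t=11: [49, 49, 48, 48, 49, 48, 48, 48]
t=12: [48, 48, 48, 49, 48, 48, 49, 49]
t=13: [49, 49, 48, 48, 49, 48, 48, 48]
t=14: [48, 48, 48, 49, 48, 48, 49, 49]
t=15: [49, 49, 48, 48, 49, 48, 48, 48]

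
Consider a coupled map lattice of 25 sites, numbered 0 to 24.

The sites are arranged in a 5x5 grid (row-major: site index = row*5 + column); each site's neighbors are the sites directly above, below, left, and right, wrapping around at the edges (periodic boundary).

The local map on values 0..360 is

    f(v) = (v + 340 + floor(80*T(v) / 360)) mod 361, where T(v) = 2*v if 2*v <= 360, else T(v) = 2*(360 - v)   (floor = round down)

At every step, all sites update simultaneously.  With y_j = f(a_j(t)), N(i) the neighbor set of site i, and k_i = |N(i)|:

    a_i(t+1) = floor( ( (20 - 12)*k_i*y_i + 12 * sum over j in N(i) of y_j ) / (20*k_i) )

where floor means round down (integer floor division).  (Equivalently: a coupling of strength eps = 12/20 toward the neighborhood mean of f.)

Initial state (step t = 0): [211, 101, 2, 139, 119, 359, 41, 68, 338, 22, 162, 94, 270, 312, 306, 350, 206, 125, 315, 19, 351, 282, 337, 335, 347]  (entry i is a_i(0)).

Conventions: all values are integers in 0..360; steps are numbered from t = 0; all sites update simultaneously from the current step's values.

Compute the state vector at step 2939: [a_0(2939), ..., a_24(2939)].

Simulating step by step:
t=0: [211, 101, 2, 139, 119, 359, 41, 68, 338, 22, 162, 94, 270, 312, 306, 350, 206, 125, 315, 19, 351, 282, 337, 335, 347]
t=1: [244, 189, 242, 243, 176, 212, 113, 180, 217, 172, 249, 164, 214, 310, 204, 254, 236, 240, 245, 195, 315, 273, 298, 302, 254]
t=2: [266, 244, 268, 270, 251, 240, 199, 235, 261, 240, 261, 227, 258, 280, 260, 278, 266, 274, 280, 261, 294, 285, 292, 292, 277]
t=3: [283, 277, 284, 288, 282, 272, 261, 272, 282, 276, 280, 271, 280, 289, 283, 290, 286, 290, 293, 287, 296, 293, 296, 296, 291]
t=4: [295, 293, 296, 297, 296, 290, 287, 291, 295, 293, 293, 290, 294, 297, 295, 298, 297, 299, 300, 298, 300, 299, 301, 301, 299]
t=5: [302, 301, 302, 303, 303, 300, 299, 300, 302, 301, 301, 300, 302, 303, 302, 303, 303, 304, 304, 304, 304, 304, 305, 305, 304]
t=6: [306, 306, 306, 306, 306, 305, 305, 305, 306, 306, 305, 305, 306, 306, 306, 306, 306, 307, 307, 306, 306, 307, 307, 307, 307]
t=7: [308, 308, 308, 309, 309, 308, 308, 308, 308, 308, 308, 308, 308, 309, 308, 308, 308, 309, 309, 309, 309, 309, 309, 309, 309]
t=8: [310, 310, 310, 310, 310, 310, 310, 310, 310, 310, 310, 310, 310, 310, 310, 310, 310, 310, 310, 310, 310, 310, 310, 310, 310]
t=9: [311, 311, 311, 311, 311, 311, 311, 311, 311, 311, 311, 311, 311, 311, 311, 311, 311, 311, 311, 311, 311, 311, 311, 311, 311]
t=10: [311, 311, 311, 311, 311, 311, 311, 311, 311, 311, 311, 311, 311, 311, 311, 311, 311, 311, 311, 311, 311, 311, 311, 311, 311]

Answer: [311, 311, 311, 311, 311, 311, 311, 311, 311, 311, 311, 311, 311, 311, 311, 311, 311, 311, 311, 311, 311, 311, 311, 311, 311]
Key observation: The state at step 9, [311, 311, 311, 311, 311, 311, 311, 311, 311, 311, 311, 311, 311, 311, 311, 311, 311, 311, 311, 311, 311, 311, 311, 311, 311], reappears at step 10: the system is in a cycle of period 1 from step 9 on.  Therefore the state at step 2939 equals the state at step 9 + ((2939 - 9) mod 1) = 9, which is [311, 311, 311, 311, 311, 311, 311, 311, 311, 311, 311, 311, 311, 311, 311, 311, 311, 311, 311, 311, 311, 311, 311, 311, 311].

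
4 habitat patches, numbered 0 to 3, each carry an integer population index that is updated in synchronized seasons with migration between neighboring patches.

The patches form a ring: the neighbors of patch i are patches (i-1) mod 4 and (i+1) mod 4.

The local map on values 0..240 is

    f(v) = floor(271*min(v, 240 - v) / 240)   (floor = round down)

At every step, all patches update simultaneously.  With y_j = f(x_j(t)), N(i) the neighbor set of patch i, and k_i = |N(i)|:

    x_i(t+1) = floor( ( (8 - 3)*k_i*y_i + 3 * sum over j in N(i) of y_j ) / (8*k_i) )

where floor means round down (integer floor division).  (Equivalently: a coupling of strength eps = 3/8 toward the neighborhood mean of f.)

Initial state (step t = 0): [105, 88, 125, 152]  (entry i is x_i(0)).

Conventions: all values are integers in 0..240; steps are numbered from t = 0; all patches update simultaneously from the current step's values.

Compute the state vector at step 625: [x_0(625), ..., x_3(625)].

Simulating step by step:
t=0: [105, 88, 125, 152]
t=1: [110, 108, 117, 108]
t=2: [122, 123, 127, 123]
t=3: [132, 131, 128, 131]
t=4: [121, 123, 124, 123]
t=5: [133, 132, 130, 132]
t=6: [120, 121, 122, 121]
t=7: [134, 134, 133, 134]
t=8: [119, 119, 119, 119]
t=9: [134, 134, 134, 134]
t=10: [119, 119, 119, 119]

Answer: [134, 134, 134, 134]
Key observation: The state at step 8, [119, 119, 119, 119], reappears at step 10: the system is in a cycle of period 2 from step 8 on.  Therefore the state at step 625 equals the state at step 8 + ((625 - 8) mod 2) = 9, which is [134, 134, 134, 134].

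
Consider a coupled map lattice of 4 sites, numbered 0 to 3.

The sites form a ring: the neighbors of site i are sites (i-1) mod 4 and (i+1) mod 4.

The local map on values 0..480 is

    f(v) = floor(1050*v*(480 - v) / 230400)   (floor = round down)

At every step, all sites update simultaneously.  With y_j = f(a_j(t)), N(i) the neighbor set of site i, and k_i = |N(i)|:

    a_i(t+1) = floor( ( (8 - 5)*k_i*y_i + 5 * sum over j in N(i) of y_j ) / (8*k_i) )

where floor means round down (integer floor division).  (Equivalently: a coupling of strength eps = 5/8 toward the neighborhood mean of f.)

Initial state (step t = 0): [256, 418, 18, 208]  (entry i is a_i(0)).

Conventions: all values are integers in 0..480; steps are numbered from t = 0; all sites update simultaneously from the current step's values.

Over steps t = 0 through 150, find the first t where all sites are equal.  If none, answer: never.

Simulating step by step:
t=0: [256, 418, 18, 208]  (not all equal)
t=1: [215, 137, 131, 189]  (not all equal)
t=2: [242, 226, 223, 239]  (not all equal)
t=3: [261, 261, 261, 261]  (all equal)

Answer: 3
Key observation: Synchronization is absorbing here: once all sites are equal they stay equal, and step 3 is the first all-equal step.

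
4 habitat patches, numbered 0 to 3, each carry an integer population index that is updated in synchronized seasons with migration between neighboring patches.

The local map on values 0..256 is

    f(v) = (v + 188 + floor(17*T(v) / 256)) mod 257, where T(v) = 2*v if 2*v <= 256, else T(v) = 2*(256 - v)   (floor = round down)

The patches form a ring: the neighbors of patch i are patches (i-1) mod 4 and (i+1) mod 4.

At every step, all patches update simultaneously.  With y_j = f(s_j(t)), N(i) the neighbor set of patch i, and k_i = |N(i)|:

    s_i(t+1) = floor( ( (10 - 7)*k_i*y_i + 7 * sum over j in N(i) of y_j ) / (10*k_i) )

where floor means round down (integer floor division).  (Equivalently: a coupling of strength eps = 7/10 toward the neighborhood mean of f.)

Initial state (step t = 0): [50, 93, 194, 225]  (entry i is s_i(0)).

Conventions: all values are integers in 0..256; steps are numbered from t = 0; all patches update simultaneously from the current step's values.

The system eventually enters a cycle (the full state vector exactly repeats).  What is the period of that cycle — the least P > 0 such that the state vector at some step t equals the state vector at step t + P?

Simulating step by step:
t=0: [50, 93, 194, 225]
t=1: [141, 142, 108, 179]
t=2: [98, 75, 88, 85]
t=3: [27, 29, 23, 33]
t=4: [221, 217, 219, 218]
t=5: [154, 154, 153, 154]
t=6: [98, 97, 97, 97]
t=7: [40, 40, 40, 40]
t=8: [233, 233, 233, 233]
t=9: [167, 167, 167, 167]
t=10: [109, 109, 109, 109]
t=11: [54, 54, 54, 54]
t=12: [249, 249, 249, 249]
t=13: [180, 180, 180, 180]
t=14: [121, 121, 121, 121]
t=15: [68, 68, 68, 68]
t=16: [8, 8, 8, 8]
t=17: [197, 197, 197, 197]
t=18: [135, 135, 135, 135]
t=19: [82, 82, 82, 82]
t=20: [23, 23, 23, 23]
t=21: [214, 214, 214, 214]
t=22: [150, 150, 150, 150]
t=23: [95, 95, 95, 95]
t=24: [38, 38, 38, 38]
t=25: [231, 231, 231, 231]
t=26: [165, 165, 165, 165]
t=27: [108, 108, 108, 108]
t=28: [53, 53, 53, 53]
t=29: [248, 248, 248, 248]
t=30: [180, 180, 180, 180]

Answer: 17
Key observation: The state at step 13, [180, 180, 180, 180], reappears at step 30 — and no state repeats earlier — so the cycle the system enters has period 17.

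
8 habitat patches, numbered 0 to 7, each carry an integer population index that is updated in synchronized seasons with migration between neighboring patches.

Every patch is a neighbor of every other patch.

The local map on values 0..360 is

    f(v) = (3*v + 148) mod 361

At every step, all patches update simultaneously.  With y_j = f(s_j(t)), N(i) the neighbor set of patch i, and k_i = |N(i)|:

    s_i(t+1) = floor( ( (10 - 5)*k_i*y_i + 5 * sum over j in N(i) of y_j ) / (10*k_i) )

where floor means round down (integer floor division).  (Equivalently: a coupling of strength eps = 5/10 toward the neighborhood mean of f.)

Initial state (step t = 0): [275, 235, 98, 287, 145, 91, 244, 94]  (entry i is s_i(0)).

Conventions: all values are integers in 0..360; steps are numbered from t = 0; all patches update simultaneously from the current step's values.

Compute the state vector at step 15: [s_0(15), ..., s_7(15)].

Answer: [182, 112, 130, 66, 66, 110, 108, 87]

Derivation:
t=0: [275, 235, 98, 287, 145, 91, 244, 94]
t=1: [197, 146, 124, 212, 185, 115, 157, 119]
t=2: [102, 192, 163, 122, 242, 152, 206, 157]
t=3: [127, 88, 205, 152, 152, 191, 106, 197]
t=4: [159, 109, 105, 191, 191, 242, 132, 95]
t=5: [227, 163, 158, 269, 269, 179, 193, 145]
t=6: [164, 236, 230, 218, 218, 257, 120, 213]
t=7: [198, 135, 128, 112, 112, 162, 141, 106]
t=8: [95, 169, 160, 139, 139, 203, 176, 131]
t=9: [143, 238, 226, 199, 199, 127, 247, 189]
t=10: [177, 145, 129, 95, 95, 157, 156, 237]
t=11: [244, 202, 182, 138, 138, 218, 217, 166]
t=12: [165, 111, 240, 183, 183, 131, 130, 219]
t=13: [239, 170, 181, 262, 262, 195, 194, 154]
t=14: [165, 231, 245, 195, 195, 109, 107, 211]
t=15: [182, 112, 130, 66, 66, 110, 108, 87]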